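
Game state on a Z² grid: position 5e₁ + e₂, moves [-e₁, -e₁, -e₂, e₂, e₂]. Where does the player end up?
(3, 2)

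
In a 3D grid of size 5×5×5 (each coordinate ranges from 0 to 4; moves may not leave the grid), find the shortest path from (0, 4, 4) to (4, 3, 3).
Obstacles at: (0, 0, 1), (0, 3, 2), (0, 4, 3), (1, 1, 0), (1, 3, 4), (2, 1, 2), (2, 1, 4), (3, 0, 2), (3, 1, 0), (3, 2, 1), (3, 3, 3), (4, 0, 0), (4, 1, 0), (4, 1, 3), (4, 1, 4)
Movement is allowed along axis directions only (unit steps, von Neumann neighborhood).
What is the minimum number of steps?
6
(one shortest path: (0, 4, 4) → (1, 4, 4) → (2, 4, 4) → (3, 4, 4) → (4, 4, 4) → (4, 3, 4) → (4, 3, 3))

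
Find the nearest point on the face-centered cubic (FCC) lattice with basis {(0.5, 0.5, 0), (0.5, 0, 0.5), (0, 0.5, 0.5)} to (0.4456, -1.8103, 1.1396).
(0.5, -1.5, 1)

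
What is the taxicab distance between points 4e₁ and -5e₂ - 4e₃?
13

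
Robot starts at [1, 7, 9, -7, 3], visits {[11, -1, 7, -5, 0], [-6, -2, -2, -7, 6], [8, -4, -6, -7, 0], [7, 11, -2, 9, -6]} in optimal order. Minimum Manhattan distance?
122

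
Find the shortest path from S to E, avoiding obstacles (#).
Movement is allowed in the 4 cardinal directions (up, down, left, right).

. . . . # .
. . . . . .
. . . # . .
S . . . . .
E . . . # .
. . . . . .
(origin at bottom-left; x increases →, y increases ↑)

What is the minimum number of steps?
1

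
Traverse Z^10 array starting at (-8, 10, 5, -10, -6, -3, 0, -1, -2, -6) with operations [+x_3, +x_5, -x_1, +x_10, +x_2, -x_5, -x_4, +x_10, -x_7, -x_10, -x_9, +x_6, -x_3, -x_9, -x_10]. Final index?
(-9, 11, 5, -11, -6, -2, -1, -1, -4, -6)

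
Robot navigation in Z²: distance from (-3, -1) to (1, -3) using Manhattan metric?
6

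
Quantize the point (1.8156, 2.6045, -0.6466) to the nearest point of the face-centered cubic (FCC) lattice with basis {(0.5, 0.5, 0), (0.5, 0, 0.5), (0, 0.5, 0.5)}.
(2, 2.5, -0.5)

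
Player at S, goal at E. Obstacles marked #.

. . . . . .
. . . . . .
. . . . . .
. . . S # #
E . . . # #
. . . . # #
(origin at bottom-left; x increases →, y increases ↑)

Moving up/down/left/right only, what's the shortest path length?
4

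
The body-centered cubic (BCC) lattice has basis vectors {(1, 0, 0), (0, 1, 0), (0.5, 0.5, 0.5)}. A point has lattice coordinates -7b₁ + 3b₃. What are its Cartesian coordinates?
(-5.5, 1.5, 1.5)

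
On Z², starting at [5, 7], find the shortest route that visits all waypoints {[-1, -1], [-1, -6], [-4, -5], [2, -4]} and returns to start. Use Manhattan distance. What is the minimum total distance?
44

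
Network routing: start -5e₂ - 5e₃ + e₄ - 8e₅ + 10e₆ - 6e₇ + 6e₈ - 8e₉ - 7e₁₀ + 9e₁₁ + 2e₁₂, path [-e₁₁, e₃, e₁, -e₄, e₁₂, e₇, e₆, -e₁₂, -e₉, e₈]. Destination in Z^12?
(1, -5, -4, 0, -8, 11, -5, 7, -9, -7, 8, 2)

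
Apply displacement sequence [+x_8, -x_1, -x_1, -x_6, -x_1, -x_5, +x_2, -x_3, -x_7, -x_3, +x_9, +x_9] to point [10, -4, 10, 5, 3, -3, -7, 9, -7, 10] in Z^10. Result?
(7, -3, 8, 5, 2, -4, -8, 10, -5, 10)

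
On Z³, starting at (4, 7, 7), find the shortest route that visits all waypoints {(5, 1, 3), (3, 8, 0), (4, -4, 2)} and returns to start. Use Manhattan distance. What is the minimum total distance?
42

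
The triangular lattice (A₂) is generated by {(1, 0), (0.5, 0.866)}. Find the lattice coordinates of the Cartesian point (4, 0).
4b₁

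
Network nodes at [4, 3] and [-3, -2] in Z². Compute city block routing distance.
12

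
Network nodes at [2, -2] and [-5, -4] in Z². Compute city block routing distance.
9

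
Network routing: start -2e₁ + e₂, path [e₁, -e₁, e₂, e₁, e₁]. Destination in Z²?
(0, 2)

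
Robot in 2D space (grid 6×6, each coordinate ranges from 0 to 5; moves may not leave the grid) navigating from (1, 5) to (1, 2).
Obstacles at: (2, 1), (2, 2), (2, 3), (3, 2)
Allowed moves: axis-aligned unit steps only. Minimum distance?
3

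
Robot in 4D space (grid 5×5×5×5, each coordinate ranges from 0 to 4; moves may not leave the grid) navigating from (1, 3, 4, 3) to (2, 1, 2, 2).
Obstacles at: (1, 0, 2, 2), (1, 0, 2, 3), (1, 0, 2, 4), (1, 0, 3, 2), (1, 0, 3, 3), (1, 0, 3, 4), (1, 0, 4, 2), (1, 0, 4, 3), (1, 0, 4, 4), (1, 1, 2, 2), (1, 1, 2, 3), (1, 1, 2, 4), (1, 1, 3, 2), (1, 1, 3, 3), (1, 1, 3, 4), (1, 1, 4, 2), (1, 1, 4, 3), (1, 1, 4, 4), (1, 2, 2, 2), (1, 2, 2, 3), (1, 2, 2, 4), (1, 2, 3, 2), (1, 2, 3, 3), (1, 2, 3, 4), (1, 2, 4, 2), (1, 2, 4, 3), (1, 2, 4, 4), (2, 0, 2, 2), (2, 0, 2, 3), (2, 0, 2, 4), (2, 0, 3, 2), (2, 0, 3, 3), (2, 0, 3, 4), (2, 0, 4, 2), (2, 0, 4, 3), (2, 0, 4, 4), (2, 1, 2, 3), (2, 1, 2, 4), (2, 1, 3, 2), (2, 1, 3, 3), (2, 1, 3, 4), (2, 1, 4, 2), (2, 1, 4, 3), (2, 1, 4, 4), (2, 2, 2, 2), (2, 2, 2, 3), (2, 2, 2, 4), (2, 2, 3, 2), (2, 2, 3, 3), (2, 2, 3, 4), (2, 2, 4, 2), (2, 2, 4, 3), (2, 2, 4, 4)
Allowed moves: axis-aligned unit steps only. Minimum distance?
8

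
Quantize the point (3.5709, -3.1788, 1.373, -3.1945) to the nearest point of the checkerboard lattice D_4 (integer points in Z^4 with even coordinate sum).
(3, -3, 1, -3)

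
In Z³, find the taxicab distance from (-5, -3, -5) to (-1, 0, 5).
17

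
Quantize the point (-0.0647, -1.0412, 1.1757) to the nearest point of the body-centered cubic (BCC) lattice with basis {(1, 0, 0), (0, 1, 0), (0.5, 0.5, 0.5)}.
(0, -1, 1)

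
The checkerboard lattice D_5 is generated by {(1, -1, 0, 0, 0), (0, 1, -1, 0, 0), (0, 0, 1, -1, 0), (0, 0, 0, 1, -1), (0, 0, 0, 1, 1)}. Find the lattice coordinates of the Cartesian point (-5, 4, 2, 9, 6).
-5b₁ - b₂ + b₃ + 2b₄ + 8b₅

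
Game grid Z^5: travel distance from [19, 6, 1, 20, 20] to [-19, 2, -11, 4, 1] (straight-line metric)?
47.1275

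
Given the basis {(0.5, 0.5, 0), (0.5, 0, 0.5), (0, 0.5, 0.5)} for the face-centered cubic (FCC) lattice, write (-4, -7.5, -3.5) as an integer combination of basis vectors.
-8b₁ - 7b₃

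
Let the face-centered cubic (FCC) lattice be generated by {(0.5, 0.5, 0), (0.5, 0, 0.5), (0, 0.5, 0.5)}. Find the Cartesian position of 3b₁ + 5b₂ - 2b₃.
(4, 0.5, 1.5)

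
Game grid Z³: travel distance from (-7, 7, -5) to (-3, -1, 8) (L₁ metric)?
25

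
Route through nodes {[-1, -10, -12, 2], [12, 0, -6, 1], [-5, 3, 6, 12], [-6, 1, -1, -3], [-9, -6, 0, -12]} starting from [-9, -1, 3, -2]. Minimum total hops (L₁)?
136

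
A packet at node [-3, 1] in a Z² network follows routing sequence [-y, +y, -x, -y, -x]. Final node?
(-5, 0)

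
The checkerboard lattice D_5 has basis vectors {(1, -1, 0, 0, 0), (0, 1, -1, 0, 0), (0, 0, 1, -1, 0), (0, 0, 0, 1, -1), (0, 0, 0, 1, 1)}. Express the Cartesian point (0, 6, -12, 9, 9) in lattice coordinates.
6b₂ - 6b₃ - 3b₄ + 6b₅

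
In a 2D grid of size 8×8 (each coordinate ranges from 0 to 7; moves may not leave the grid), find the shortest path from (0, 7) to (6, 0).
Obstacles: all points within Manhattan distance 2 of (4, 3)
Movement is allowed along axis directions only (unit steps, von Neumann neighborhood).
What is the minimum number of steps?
13
(one shortest path: (0, 7) → (1, 7) → (1, 6) → (1, 5) → (1, 4) → (1, 3) → (1, 2) → (2, 2) → (2, 1) → (3, 1) → (3, 0) → (4, 0) → (5, 0) → (6, 0))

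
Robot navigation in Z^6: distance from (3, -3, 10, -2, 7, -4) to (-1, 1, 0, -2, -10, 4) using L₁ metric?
43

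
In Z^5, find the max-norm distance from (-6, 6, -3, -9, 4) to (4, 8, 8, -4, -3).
11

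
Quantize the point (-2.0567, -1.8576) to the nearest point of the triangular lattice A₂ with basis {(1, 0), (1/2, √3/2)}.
(-2, -1.732)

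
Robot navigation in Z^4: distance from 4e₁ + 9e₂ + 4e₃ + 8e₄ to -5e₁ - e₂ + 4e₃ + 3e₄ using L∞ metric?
10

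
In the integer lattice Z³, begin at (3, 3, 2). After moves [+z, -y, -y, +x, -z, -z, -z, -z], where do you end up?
(4, 1, -1)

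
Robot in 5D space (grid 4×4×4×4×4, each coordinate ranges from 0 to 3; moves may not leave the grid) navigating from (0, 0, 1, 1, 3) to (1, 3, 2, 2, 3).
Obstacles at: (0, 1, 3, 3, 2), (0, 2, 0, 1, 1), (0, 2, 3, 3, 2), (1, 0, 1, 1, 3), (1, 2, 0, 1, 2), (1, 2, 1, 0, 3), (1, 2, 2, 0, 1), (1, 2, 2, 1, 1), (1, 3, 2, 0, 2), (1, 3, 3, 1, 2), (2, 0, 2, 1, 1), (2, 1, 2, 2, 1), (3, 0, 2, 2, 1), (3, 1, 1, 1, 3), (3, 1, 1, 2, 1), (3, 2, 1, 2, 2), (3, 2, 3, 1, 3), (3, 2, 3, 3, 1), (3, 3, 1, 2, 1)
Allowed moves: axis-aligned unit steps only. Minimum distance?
6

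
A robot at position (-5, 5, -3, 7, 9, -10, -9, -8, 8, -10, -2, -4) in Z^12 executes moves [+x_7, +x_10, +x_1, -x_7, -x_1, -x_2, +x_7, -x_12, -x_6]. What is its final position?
(-5, 4, -3, 7, 9, -11, -8, -8, 8, -9, -2, -5)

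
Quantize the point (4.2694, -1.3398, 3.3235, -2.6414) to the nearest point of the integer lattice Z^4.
(4, -1, 3, -3)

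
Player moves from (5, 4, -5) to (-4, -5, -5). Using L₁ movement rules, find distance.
18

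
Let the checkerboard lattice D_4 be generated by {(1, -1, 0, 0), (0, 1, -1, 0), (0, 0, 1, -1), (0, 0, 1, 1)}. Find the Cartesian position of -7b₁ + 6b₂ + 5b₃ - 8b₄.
(-7, 13, -9, -13)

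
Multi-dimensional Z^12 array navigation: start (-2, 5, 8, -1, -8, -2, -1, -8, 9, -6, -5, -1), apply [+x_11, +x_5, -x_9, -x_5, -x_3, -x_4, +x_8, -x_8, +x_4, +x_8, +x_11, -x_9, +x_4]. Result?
(-2, 5, 7, 0, -8, -2, -1, -7, 7, -6, -3, -1)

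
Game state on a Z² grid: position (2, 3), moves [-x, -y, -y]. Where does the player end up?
(1, 1)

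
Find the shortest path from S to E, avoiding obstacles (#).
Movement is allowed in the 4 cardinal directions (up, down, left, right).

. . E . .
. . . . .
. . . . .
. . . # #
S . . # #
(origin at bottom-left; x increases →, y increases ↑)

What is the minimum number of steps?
6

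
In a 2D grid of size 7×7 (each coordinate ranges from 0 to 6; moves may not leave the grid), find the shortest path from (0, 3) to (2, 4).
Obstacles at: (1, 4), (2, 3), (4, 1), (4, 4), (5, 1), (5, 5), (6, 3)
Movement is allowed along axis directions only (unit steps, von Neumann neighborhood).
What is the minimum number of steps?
5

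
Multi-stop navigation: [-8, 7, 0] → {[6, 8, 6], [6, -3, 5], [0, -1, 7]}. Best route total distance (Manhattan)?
43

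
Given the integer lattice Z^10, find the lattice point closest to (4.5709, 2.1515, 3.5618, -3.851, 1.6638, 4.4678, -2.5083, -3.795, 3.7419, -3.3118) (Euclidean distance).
(5, 2, 4, -4, 2, 4, -3, -4, 4, -3)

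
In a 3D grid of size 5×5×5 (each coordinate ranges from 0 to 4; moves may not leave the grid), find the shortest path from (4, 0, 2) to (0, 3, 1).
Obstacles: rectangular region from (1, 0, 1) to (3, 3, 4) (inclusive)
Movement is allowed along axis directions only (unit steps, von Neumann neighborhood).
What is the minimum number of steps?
10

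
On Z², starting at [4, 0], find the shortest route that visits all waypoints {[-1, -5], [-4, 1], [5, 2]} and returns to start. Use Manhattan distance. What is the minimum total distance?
32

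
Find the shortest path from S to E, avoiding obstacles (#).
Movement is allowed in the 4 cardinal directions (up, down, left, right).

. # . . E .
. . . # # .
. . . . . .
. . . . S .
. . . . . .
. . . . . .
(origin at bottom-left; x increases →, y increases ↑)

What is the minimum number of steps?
5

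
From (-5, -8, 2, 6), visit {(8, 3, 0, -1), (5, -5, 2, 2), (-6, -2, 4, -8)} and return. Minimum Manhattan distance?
86
(one optimal route: (-5, -8, 2, 6) → (5, -5, 2, 2) → (8, 3, 0, -1) → (-6, -2, 4, -8) → (-5, -8, 2, 6))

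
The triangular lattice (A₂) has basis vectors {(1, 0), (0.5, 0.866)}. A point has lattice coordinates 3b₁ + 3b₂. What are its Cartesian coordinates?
(4.5, 2.598)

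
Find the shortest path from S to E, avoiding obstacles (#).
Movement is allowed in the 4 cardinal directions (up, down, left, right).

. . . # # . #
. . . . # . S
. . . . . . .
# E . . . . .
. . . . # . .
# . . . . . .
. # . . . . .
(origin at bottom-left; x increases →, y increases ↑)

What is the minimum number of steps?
7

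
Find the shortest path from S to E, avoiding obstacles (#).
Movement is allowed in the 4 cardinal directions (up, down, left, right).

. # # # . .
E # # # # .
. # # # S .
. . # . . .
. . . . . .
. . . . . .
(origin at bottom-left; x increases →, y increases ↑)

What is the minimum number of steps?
9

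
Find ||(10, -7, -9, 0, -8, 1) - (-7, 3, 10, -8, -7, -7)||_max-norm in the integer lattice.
19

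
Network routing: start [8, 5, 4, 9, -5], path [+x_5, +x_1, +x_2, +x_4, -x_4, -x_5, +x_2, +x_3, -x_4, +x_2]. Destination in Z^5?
(9, 8, 5, 8, -5)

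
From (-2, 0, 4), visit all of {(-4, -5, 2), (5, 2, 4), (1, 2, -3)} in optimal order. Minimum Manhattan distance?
37
(one optimal route: (-2, 0, 4) → (-4, -5, 2) → (1, 2, -3) → (5, 2, 4))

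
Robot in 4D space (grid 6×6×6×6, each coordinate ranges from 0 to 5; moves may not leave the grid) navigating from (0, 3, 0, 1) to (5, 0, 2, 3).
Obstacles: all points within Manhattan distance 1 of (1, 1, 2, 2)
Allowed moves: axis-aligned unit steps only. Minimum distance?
12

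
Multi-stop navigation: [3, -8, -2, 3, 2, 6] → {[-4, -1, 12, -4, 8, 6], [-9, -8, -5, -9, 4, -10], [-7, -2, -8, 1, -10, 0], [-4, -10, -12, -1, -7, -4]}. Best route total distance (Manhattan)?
157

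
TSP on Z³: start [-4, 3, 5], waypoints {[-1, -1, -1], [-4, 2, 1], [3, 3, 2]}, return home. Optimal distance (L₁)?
34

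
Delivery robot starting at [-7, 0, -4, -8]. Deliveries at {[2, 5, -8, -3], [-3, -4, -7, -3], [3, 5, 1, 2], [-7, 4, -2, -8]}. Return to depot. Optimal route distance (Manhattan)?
76
(one optimal route: (-7, 0, -4, -8) → (-3, -4, -7, -3) → (2, 5, -8, -3) → (3, 5, 1, 2) → (-7, 4, -2, -8) → (-7, 0, -4, -8))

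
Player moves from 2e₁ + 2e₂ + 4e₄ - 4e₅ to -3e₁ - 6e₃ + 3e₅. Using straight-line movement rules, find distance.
11.4018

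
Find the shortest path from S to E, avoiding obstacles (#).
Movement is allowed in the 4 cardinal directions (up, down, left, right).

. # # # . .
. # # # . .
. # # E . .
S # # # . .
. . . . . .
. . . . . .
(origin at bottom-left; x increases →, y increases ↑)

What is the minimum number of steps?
8
(one shortest path: (0, 2) → (0, 1) → (1, 1) → (2, 1) → (3, 1) → (4, 1) → (4, 2) → (4, 3) → (3, 3))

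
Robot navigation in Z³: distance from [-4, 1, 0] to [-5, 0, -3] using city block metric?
5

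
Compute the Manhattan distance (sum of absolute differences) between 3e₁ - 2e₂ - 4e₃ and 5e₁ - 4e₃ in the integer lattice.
4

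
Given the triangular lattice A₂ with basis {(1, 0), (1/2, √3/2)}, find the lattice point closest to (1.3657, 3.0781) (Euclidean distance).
(1.5, 2.598)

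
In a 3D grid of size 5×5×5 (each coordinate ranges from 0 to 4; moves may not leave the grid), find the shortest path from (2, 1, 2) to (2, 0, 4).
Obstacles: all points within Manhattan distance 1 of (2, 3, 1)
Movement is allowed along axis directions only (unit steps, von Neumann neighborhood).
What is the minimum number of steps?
3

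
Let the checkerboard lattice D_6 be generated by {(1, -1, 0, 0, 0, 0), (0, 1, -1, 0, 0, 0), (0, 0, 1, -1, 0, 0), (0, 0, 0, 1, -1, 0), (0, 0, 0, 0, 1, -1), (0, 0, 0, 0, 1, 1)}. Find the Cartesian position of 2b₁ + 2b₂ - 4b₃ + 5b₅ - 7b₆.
(2, 0, -6, 4, -2, -12)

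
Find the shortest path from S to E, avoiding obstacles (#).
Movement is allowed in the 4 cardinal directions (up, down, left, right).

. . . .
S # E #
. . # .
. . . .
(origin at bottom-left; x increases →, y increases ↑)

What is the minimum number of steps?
4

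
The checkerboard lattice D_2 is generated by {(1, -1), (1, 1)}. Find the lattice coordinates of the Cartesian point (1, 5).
-2b₁ + 3b₂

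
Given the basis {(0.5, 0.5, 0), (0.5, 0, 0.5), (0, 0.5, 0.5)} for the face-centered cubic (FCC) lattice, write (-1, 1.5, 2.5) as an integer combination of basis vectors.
-2b₁ + 5b₃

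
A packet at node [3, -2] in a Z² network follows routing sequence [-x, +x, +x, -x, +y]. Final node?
(3, -1)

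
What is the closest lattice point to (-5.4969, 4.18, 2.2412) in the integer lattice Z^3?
(-5, 4, 2)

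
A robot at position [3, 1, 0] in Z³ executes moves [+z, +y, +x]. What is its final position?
(4, 2, 1)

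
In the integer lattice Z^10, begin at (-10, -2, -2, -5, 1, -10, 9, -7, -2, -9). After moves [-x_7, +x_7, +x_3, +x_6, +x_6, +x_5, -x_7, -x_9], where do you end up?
(-10, -2, -1, -5, 2, -8, 8, -7, -3, -9)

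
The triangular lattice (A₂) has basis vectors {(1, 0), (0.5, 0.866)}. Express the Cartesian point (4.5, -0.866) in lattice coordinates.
5b₁ - b₂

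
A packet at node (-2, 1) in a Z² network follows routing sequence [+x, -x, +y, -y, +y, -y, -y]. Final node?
(-2, 0)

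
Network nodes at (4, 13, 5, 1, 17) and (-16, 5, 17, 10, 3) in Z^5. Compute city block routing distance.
63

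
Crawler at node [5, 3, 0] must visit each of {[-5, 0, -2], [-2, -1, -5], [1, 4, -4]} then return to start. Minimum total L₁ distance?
40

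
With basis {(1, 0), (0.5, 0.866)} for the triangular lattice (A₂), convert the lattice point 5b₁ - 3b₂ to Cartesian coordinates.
(3.5, -2.598)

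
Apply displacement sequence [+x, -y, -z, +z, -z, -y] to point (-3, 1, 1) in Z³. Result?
(-2, -1, 0)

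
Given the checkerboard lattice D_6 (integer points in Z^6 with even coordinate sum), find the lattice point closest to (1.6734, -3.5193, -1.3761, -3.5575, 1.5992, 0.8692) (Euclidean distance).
(2, -4, -1, -4, 2, 1)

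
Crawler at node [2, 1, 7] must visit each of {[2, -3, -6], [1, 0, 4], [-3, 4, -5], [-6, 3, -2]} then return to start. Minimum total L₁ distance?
58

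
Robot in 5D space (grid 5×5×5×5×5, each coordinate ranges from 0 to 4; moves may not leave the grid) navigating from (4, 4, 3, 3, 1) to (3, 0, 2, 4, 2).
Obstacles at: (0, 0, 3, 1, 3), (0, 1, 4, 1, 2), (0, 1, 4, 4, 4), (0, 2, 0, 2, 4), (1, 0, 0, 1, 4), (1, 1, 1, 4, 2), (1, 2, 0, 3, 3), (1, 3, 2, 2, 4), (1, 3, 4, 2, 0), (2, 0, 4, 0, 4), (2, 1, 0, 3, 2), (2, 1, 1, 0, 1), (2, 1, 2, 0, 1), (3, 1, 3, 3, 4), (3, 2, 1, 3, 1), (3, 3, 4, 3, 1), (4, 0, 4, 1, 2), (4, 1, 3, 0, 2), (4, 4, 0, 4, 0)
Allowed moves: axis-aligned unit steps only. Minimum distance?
8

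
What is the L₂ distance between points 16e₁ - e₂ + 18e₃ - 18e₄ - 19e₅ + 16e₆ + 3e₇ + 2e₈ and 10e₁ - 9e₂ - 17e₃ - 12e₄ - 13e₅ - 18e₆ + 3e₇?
50.5668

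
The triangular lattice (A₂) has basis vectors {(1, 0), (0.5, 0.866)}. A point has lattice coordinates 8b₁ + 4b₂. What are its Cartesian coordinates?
(10, 3.464)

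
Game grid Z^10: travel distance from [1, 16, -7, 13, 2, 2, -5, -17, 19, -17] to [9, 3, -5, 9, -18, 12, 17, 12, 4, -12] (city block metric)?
128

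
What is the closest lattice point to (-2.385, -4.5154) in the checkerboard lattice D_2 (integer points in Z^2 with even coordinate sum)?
(-2, -4)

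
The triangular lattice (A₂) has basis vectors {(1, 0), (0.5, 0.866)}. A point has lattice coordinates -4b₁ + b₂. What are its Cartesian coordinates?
(-3.5, 0.866)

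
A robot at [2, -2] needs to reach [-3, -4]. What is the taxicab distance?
7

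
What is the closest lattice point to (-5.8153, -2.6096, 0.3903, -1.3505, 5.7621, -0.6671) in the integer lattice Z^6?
(-6, -3, 0, -1, 6, -1)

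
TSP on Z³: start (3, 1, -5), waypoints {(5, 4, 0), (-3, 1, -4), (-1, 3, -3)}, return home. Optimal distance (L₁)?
32
(one optimal route: (3, 1, -5) → (5, 4, 0) → (-1, 3, -3) → (-3, 1, -4) → (3, 1, -5))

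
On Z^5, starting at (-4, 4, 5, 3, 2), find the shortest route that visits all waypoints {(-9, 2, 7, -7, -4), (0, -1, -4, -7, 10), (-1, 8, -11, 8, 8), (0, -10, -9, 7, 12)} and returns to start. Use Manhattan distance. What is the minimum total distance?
152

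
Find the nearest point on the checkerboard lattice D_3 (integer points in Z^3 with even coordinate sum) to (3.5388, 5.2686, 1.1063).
(4, 5, 1)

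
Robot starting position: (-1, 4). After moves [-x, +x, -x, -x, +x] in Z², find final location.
(-2, 4)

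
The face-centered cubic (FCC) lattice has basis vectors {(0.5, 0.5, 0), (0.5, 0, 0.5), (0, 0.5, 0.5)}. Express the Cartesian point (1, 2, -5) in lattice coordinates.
8b₁ - 6b₂ - 4b₃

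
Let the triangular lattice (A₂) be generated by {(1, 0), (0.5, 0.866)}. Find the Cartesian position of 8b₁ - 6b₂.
(5, -5.196)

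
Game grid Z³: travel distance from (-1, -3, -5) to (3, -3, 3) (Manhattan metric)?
12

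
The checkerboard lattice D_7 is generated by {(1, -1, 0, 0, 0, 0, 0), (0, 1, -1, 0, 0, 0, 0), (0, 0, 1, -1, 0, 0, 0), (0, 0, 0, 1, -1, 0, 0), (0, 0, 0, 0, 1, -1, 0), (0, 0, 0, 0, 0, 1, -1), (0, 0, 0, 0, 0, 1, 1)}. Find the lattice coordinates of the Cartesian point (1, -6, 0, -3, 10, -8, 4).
b₁ - 5b₂ - 5b₃ - 8b₄ + 2b₅ - 5b₆ - b₇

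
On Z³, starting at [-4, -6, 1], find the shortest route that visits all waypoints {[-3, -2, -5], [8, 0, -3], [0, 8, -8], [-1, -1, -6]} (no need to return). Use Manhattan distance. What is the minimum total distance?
48
(one optimal route: (-4, -6, 1) → (-3, -2, -5) → (-1, -1, -6) → (0, 8, -8) → (8, 0, -3))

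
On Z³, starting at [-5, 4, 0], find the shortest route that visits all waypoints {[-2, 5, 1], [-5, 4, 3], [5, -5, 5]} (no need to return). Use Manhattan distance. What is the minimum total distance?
30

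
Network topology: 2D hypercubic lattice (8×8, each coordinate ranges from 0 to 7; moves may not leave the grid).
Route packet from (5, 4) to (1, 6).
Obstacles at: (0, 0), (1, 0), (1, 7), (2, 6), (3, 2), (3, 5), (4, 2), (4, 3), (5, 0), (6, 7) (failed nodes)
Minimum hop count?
6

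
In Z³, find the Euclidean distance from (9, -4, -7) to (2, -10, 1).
12.2066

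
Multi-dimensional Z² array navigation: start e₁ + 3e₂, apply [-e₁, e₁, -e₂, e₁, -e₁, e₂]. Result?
(1, 3)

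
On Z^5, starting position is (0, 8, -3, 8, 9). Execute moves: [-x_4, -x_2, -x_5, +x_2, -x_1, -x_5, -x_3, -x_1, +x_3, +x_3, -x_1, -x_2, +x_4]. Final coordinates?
(-3, 7, -2, 8, 7)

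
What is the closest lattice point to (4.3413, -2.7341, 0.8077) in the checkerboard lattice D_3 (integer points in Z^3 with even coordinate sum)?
(4, -3, 1)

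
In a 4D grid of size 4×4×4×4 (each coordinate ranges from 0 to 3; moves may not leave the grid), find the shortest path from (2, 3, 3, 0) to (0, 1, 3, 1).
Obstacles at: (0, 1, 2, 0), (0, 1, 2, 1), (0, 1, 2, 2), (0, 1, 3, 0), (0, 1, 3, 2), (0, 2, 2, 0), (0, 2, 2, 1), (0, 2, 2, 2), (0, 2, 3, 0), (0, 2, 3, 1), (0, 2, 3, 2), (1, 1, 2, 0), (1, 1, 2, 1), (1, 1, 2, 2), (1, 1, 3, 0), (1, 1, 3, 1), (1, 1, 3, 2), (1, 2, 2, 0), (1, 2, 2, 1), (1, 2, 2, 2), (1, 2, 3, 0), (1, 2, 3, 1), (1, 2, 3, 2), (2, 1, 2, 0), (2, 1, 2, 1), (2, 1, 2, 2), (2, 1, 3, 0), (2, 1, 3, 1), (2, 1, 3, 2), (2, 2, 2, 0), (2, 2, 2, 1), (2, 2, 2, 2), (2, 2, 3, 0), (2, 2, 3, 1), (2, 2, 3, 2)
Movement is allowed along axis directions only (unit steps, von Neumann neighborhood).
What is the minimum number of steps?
9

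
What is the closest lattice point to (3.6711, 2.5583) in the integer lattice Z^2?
(4, 3)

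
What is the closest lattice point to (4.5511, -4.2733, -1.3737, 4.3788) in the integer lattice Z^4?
(5, -4, -1, 4)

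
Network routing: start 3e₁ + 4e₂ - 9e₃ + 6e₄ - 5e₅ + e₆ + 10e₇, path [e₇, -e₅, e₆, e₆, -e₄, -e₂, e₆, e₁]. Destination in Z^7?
(4, 3, -9, 5, -6, 4, 11)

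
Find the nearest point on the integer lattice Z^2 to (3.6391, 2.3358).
(4, 2)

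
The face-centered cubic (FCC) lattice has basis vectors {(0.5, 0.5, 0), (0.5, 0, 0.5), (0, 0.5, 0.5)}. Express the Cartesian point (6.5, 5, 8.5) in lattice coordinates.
3b₁ + 10b₂ + 7b₃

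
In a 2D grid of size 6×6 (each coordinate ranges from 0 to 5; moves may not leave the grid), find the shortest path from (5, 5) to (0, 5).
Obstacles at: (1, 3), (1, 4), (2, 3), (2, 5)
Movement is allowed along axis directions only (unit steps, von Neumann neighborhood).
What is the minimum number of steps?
11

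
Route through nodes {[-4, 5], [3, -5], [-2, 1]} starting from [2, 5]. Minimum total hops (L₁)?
23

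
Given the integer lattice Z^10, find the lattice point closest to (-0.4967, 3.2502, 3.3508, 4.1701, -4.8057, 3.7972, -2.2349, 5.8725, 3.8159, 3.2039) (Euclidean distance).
(0, 3, 3, 4, -5, 4, -2, 6, 4, 3)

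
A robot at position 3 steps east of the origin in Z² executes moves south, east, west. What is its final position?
(3, -1)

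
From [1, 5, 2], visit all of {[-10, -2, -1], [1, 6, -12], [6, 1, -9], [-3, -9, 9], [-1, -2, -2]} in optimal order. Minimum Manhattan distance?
79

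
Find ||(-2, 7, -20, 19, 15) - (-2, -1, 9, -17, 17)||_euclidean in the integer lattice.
46.9574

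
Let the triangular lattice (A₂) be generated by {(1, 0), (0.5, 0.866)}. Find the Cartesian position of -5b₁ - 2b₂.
(-6, -1.732)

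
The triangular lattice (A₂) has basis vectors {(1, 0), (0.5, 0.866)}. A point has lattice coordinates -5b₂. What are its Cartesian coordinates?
(-2.5, -4.33)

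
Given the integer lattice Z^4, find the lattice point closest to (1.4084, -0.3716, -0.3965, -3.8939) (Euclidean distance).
(1, 0, 0, -4)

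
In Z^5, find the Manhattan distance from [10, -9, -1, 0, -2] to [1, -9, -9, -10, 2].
31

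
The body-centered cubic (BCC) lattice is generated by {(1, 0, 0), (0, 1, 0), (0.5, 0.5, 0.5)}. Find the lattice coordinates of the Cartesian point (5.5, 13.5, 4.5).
b₁ + 9b₂ + 9b₃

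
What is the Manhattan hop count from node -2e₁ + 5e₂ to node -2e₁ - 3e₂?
8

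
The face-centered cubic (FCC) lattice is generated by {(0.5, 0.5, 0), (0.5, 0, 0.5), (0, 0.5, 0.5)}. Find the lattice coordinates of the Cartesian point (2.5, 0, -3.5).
6b₁ - b₂ - 6b₃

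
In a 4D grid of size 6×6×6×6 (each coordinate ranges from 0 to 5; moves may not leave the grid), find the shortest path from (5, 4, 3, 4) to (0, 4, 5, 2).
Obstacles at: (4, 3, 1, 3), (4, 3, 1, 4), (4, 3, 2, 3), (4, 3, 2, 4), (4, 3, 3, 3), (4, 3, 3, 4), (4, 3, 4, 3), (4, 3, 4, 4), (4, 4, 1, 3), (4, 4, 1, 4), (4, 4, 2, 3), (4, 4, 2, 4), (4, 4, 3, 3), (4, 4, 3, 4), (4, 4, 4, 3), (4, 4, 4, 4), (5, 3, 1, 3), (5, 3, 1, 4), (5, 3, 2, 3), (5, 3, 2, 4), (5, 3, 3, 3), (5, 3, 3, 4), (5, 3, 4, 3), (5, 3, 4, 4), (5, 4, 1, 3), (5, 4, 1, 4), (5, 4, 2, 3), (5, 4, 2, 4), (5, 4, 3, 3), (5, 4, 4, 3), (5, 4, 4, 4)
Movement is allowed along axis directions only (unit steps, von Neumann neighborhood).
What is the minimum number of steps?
11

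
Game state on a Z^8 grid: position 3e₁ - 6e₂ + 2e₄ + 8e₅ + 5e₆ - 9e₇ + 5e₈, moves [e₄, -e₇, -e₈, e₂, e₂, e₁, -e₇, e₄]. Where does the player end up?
(4, -4, 0, 4, 8, 5, -11, 4)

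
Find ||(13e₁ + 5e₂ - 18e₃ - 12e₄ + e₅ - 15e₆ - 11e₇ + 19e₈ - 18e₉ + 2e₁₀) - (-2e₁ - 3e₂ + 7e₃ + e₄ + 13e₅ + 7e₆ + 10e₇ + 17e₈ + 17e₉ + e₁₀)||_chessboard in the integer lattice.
35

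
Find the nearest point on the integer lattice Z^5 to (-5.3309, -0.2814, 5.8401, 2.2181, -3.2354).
(-5, 0, 6, 2, -3)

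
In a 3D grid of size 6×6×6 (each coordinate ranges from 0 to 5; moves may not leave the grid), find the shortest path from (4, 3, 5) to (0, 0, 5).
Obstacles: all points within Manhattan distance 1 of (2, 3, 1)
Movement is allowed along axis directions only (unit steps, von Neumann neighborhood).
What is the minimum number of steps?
7
(one shortest path: (4, 3, 5) → (3, 3, 5) → (2, 3, 5) → (1, 3, 5) → (0, 3, 5) → (0, 2, 5) → (0, 1, 5) → (0, 0, 5))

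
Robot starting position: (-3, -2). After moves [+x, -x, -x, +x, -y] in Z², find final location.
(-3, -3)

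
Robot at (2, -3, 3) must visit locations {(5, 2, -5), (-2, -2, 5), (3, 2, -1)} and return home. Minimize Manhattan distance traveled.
44
(one optimal route: (2, -3, 3) → (5, 2, -5) → (3, 2, -1) → (-2, -2, 5) → (2, -3, 3))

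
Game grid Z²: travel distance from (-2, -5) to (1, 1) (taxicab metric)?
9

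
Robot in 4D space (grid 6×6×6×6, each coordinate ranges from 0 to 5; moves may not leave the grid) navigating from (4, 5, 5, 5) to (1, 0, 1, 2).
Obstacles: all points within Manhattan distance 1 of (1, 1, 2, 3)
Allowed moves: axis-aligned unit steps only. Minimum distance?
15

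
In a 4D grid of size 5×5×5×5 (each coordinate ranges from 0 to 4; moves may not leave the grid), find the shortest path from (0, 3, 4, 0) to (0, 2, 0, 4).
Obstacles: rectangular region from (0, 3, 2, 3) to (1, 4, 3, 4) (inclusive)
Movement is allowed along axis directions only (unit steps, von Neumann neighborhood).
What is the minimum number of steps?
9
(one shortest path: (0, 3, 4, 0) → (0, 2, 4, 0) → (0, 2, 3, 0) → (0, 2, 2, 0) → (0, 2, 1, 0) → (0, 2, 0, 0) → (0, 2, 0, 1) → (0, 2, 0, 2) → (0, 2, 0, 3) → (0, 2, 0, 4))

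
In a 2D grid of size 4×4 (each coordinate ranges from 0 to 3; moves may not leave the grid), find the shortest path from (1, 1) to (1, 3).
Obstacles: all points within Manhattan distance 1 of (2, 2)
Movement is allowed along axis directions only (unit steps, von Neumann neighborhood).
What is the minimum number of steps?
4
(one shortest path: (1, 1) → (0, 1) → (0, 2) → (0, 3) → (1, 3))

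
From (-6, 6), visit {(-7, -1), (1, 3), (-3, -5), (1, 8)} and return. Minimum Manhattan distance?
42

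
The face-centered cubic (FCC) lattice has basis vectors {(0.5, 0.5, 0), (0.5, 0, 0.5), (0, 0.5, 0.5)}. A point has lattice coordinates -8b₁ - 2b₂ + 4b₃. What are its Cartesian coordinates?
(-5, -2, 1)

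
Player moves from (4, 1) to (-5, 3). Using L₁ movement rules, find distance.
11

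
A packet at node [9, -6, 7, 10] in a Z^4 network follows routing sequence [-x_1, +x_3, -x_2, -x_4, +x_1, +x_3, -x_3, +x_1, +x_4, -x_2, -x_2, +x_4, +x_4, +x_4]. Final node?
(10, -9, 8, 13)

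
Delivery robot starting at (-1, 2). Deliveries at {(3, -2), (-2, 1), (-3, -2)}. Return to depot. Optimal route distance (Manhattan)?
20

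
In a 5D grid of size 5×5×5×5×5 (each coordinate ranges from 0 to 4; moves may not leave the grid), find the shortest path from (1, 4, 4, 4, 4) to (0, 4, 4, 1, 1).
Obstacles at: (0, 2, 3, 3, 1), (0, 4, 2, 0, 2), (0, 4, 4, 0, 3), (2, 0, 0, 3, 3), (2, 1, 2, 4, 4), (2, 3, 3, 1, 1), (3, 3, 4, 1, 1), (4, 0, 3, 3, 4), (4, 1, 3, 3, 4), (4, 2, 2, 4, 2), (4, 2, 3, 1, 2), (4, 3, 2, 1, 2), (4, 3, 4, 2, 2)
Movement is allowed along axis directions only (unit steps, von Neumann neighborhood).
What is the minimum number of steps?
7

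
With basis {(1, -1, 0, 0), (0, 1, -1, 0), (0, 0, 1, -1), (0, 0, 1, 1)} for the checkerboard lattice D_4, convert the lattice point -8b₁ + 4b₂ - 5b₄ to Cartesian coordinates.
(-8, 12, -9, -5)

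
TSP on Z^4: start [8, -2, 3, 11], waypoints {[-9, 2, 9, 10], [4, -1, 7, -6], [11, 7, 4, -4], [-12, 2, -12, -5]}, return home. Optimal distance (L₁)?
154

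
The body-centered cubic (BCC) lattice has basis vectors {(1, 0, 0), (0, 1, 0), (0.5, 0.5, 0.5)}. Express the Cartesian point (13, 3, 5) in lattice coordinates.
8b₁ - 2b₂ + 10b₃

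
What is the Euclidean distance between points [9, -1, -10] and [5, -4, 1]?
12.083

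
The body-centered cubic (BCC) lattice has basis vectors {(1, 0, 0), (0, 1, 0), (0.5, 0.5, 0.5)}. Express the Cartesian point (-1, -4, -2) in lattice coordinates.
b₁ - 2b₂ - 4b₃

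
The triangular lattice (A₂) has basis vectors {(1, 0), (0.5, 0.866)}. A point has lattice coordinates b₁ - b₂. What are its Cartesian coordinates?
(0.5, -0.866)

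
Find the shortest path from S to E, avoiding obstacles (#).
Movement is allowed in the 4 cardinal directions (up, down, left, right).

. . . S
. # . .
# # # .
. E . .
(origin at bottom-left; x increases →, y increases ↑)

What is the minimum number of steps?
5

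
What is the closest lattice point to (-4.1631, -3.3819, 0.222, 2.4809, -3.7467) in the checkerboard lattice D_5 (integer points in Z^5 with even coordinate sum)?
(-4, -3, 0, 3, -4)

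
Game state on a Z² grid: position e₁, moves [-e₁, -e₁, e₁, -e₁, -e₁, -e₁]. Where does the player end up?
(-3, 0)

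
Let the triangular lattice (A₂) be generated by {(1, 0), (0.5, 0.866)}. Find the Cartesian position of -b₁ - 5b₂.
(-3.5, -4.33)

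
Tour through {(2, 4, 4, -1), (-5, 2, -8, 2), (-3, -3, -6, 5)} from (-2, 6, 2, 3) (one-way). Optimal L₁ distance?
48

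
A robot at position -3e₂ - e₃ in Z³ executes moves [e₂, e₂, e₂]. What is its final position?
(0, 0, -1)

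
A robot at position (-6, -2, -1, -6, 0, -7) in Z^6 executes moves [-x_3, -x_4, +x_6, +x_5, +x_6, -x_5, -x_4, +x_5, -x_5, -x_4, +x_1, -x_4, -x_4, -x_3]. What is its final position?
(-5, -2, -3, -11, 0, -5)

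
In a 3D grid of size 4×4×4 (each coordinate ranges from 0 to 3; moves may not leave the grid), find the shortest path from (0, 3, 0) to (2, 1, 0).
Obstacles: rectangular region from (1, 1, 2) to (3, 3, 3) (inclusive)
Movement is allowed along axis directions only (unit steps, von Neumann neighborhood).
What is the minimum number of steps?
4
(one shortest path: (0, 3, 0) → (1, 3, 0) → (2, 3, 0) → (2, 2, 0) → (2, 1, 0))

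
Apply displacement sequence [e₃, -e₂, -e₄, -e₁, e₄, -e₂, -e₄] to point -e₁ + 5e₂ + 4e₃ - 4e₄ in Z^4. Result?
(-2, 3, 5, -5)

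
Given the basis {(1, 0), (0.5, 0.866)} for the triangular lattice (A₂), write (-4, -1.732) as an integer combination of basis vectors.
-3b₁ - 2b₂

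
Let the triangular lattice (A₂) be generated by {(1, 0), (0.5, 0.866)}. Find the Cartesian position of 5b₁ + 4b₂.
(7, 3.464)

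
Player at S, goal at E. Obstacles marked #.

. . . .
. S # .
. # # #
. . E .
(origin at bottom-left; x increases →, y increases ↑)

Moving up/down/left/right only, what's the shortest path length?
5
(one shortest path: (1, 2) → (0, 2) → (0, 1) → (0, 0) → (1, 0) → (2, 0))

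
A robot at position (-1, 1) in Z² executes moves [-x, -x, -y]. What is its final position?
(-3, 0)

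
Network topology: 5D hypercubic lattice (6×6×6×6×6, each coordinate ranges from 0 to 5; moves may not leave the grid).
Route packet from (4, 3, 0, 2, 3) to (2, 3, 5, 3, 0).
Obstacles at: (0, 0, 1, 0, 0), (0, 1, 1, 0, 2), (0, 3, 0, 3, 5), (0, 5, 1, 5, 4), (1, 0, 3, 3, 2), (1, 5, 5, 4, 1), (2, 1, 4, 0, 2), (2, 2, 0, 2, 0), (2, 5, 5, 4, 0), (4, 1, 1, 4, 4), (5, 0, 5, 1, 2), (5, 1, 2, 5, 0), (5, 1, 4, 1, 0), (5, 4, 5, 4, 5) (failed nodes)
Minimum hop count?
11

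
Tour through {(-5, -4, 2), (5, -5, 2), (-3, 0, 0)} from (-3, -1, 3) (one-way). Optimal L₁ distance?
23
(one optimal route: (-3, -1, 3) → (-3, 0, 0) → (-5, -4, 2) → (5, -5, 2))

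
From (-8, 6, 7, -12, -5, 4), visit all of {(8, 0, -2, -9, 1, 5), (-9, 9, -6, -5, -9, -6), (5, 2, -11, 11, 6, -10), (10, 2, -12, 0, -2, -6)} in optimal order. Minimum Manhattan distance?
159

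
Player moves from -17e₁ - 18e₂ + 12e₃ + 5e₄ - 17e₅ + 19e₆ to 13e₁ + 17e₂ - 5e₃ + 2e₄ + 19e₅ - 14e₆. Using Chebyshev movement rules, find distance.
36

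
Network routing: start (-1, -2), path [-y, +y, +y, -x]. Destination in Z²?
(-2, -1)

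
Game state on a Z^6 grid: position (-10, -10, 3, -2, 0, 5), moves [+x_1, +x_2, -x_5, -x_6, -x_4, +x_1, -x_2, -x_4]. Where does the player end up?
(-8, -10, 3, -4, -1, 4)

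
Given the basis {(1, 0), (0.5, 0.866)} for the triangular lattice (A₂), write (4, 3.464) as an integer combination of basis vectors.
2b₁ + 4b₂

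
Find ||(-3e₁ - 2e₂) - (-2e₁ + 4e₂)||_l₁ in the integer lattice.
7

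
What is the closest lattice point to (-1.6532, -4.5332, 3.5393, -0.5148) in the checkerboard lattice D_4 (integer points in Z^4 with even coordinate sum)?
(-2, -5, 4, -1)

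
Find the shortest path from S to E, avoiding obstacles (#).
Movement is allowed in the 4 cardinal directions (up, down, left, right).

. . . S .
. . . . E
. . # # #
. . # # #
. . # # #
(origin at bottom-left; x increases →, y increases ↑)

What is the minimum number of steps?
2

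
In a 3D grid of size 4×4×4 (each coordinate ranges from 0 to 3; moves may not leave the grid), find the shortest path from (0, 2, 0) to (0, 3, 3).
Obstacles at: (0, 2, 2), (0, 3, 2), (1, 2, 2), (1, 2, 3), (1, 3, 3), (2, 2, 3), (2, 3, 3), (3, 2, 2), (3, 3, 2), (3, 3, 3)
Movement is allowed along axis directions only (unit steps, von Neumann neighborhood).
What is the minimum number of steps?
6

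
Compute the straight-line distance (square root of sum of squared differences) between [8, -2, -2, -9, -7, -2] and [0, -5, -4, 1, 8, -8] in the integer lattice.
20.9284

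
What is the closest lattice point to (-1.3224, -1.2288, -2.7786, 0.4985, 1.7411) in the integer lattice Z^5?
(-1, -1, -3, 0, 2)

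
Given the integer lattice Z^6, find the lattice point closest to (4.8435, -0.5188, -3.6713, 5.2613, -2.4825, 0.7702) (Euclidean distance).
(5, -1, -4, 5, -2, 1)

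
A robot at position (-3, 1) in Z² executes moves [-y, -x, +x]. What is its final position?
(-3, 0)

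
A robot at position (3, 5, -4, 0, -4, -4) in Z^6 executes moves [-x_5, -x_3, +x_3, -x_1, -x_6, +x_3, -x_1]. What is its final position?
(1, 5, -3, 0, -5, -5)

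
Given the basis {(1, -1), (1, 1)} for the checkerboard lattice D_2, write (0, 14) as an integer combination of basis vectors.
-7b₁ + 7b₂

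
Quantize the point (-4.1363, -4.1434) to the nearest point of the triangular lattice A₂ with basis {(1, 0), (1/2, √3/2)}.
(-4.5, -4.33)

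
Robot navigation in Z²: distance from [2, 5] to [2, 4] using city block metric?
1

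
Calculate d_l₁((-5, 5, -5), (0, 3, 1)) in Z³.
13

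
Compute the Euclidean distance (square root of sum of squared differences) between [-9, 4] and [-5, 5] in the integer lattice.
4.12311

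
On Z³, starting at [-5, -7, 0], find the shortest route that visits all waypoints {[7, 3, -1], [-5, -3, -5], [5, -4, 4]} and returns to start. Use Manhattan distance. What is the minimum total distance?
62
(one optimal route: (-5, -7, 0) → (-5, -3, -5) → (7, 3, -1) → (5, -4, 4) → (-5, -7, 0))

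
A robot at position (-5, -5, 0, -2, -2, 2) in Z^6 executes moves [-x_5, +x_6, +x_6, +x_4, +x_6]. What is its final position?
(-5, -5, 0, -1, -3, 5)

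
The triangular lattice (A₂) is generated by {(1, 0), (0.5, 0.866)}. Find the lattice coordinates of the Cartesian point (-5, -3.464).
-3b₁ - 4b₂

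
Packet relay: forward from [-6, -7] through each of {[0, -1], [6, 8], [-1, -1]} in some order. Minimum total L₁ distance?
27
(one optimal route: (-6, -7) → (-1, -1) → (0, -1) → (6, 8))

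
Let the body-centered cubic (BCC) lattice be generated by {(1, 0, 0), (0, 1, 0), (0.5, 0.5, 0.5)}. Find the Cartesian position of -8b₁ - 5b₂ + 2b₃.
(-7, -4, 1)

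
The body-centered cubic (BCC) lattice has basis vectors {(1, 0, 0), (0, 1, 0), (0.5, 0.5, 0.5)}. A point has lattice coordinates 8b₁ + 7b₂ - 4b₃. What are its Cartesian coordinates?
(6, 5, -2)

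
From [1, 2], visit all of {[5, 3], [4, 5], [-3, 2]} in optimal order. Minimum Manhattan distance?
16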